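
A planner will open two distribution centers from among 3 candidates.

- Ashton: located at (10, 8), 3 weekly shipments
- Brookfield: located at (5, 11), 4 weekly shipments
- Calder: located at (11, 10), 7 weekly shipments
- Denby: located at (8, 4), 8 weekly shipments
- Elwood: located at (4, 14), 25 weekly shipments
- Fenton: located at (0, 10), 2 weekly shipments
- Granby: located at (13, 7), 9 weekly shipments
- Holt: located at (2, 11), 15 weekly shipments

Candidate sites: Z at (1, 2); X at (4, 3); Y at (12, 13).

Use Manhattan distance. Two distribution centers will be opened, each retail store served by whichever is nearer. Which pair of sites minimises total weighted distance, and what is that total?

Evaluate every pair (each demand assigned to the nearer of the two):
  {X, Y}: total = 585
  {Z, Y}: total = 613
  {Z, X}: total = 767
Best pair: {X, Y} with total 585.

{X, Y}, total 585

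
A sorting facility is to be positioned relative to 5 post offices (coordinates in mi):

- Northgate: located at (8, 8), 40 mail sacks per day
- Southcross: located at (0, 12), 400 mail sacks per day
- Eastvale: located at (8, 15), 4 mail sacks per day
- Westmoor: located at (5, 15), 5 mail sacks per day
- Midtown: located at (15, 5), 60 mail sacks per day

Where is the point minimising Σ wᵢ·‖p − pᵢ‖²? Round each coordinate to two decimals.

The minimiser of Σwᵢ‖p−pᵢ‖² is the weighted centroid p* = (Σwᵢpᵢ)/(Σwᵢ).
Σwᵢ = 509.
Σwᵢxᵢ = 40·8 + 400·0 + 4·8 + 5·5 + 60·15 = 1277.
Σwᵢyᵢ = 40·8 + 400·12 + 4·15 + 5·15 + 60·5 = 5555.
x* = 1277/509 = 2.51, y* = 5555/509 = 10.91.

(2.51, 10.91)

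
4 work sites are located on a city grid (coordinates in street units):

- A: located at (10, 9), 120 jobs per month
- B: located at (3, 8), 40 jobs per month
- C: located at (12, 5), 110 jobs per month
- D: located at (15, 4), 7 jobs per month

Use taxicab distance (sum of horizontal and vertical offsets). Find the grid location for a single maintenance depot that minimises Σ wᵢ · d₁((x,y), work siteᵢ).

(10, 8)

Manhattan distance separates: Σwᵢ(|x−xᵢ|+|y−yᵢ|) = Σwᵢ|x−xᵢ| + Σwᵢ|y−yᵢ|, so x and y are optimised independently as 1-D weighted medians.
Total weight W = 277; half = 138.5.
x-coordinate, sorted with cumulative weight:
  x=3 (B, w=40) cum 40
  x=10 (A, w=120) cum 160  ← median
  x=12 (C, w=110) cum 270
  x=15 (D, w=7) cum 277
⇒ x* = 10
y-coordinate, sorted with cumulative weight:
  y=4 (D, w=7) cum 7
  y=5 (C, w=110) cum 117
  y=8 (B, w=40) cum 157  ← median
  y=9 (A, w=120) cum 277
⇒ y* = 8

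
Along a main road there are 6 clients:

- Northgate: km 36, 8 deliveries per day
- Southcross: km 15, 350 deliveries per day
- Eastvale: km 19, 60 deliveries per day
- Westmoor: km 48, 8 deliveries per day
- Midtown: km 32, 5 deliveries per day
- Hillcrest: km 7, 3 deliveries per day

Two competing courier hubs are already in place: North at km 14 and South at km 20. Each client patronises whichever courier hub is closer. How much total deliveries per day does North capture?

353

The indifferent point is the midpoint (14+20)/2 = 17; clients left of it (closer to North at 14) go to North, those right go to South.
  Hillcrest at 7 (w=3) → North
  Southcross at 15 (w=350) → North
  Eastvale at 19 (w=60) → South
  Midtown at 32 (w=5) → South
  Northgate at 36 (w=8) → South
  Westmoor at 48 (w=8) → South
North captures 353; South captures 81.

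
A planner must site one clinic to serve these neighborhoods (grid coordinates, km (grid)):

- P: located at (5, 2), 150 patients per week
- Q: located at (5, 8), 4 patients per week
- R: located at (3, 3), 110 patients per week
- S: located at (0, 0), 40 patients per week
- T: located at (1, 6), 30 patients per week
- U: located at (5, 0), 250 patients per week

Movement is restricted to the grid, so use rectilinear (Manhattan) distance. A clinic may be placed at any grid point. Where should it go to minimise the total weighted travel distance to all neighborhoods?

(5, 2)

Manhattan distance separates: Σwᵢ(|x−xᵢ|+|y−yᵢ|) = Σwᵢ|x−xᵢ| + Σwᵢ|y−yᵢ|, so x and y are optimised independently as 1-D weighted medians.
Total weight W = 584; half = 292.
x-coordinate, sorted with cumulative weight:
  x=0 (S, w=40) cum 40
  x=1 (T, w=30) cum 70
  x=3 (R, w=110) cum 180
  x=5 (P, w=150) cum 330  ← median
  x=5 (Q, w=4) cum 334
  x=5 (U, w=250) cum 584
⇒ x* = 5
y-coordinate, sorted with cumulative weight:
  y=0 (S, w=40) cum 40
  y=0 (U, w=250) cum 290
  y=2 (P, w=150) cum 440  ← median
  y=3 (R, w=110) cum 550
  y=6 (T, w=30) cum 580
  y=8 (Q, w=4) cum 584
⇒ y* = 2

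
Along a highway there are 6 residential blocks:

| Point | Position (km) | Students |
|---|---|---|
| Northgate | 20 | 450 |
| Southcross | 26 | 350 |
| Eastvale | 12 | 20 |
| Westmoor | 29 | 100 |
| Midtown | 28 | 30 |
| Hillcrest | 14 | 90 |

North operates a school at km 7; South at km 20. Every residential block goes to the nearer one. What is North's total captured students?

20

The indifferent point is the midpoint (7+20)/2 = 13.5; residential blocks left of it (closer to North at 7) go to North, those right go to South.
  Eastvale at 12 (w=20) → North
  Hillcrest at 14 (w=90) → South
  Northgate at 20 (w=450) → South
  Southcross at 26 (w=350) → South
  Midtown at 28 (w=30) → South
  Westmoor at 29 (w=100) → South
North captures 20; South captures 1020.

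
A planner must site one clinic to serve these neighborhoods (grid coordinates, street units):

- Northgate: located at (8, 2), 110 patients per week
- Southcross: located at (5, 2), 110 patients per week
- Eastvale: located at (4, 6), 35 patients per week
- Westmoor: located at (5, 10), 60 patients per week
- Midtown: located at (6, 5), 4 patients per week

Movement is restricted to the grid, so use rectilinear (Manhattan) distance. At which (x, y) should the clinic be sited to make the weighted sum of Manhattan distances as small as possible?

(5, 2)

Manhattan distance separates: Σwᵢ(|x−xᵢ|+|y−yᵢ|) = Σwᵢ|x−xᵢ| + Σwᵢ|y−yᵢ|, so x and y are optimised independently as 1-D weighted medians.
Total weight W = 319; half = 159.5.
x-coordinate, sorted with cumulative weight:
  x=4 (Eastvale, w=35) cum 35
  x=5 (Southcross, w=110) cum 145
  x=5 (Westmoor, w=60) cum 205  ← median
  x=6 (Midtown, w=4) cum 209
  x=8 (Northgate, w=110) cum 319
⇒ x* = 5
y-coordinate, sorted with cumulative weight:
  y=2 (Northgate, w=110) cum 110
  y=2 (Southcross, w=110) cum 220  ← median
  y=5 (Midtown, w=4) cum 224
  y=6 (Eastvale, w=35) cum 259
  y=10 (Westmoor, w=60) cum 319
⇒ y* = 2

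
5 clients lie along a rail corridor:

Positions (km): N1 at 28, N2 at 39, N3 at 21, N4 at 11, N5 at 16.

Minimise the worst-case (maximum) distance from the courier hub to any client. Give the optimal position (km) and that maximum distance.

location 25, max distance 14

The 1-center on a line is the midpoint of the two extreme points: leftmost at 11, rightmost at 39.
Optimal location = (11 + 39)/2 = 25; maximum distance = (39 − 11)/2 = 14.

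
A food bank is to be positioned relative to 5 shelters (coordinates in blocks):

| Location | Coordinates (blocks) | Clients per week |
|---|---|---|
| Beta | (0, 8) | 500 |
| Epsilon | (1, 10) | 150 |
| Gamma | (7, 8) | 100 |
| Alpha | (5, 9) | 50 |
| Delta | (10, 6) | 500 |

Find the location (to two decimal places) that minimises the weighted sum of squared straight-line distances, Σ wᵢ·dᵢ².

(4.69, 7.50)

The minimiser of Σwᵢ‖p−pᵢ‖² is the weighted centroid p* = (Σwᵢpᵢ)/(Σwᵢ).
Σwᵢ = 1300.
Σwᵢxᵢ = 500·0 + 150·1 + 100·7 + 50·5 + 500·10 = 6100.
Σwᵢyᵢ = 500·8 + 150·10 + 100·8 + 50·9 + 500·6 = 9750.
x* = 6100/1300 = 4.69, y* = 9750/1300 = 7.50.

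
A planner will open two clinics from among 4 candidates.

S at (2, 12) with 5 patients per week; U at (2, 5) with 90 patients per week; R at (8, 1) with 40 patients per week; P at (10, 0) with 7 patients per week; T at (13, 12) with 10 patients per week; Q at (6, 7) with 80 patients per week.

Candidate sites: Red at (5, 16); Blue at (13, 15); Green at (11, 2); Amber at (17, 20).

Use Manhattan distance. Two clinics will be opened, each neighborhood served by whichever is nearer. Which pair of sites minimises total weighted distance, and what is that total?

Evaluate every pair (each demand assigned to the nearer of the two):
  {Blue, Green}: total = 2161
  {Red, Green}: total = 2216
  {Green, Amber}: total = 2276
  {Red, Blue}: total = 2971
  {Red, Amber}: total = 3082
  {Blue, Amber}: total = 4076
Best pair: {Blue, Green} with total 2161.

{Blue, Green}, total 2161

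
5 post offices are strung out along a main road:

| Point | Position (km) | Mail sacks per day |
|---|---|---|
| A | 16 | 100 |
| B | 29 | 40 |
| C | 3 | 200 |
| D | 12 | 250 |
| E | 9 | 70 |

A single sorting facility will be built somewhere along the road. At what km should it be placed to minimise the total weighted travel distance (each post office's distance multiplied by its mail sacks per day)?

For a sum of weighted absolute distances on a line, the optimum is the weighted median (not the mean). Total weight W = 660; half-weight = 330.
Sort by position and accumulate weight:
  km 3 (C, w=200) → cum 200
  km 9 (E, w=70) → cum 270
  km 12 (D, w=250) → cum 520  ≥ 330 → median here
  km 16 (A, w=100) → cum 620
  km 29 (B, w=40) → cum 660
Optimal location: km 12.

x = 12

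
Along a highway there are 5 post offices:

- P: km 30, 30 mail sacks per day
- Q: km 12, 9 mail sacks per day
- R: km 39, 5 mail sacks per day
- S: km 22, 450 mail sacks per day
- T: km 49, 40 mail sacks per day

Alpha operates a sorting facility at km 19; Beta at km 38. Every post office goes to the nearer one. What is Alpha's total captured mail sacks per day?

459

The indifferent point is the midpoint (19+38)/2 = 28.5; post offices left of it (closer to Alpha at 19) go to Alpha, those right go to Beta.
  Q at 12 (w=9) → Alpha
  S at 22 (w=450) → Alpha
  P at 30 (w=30) → Beta
  R at 39 (w=5) → Beta
  T at 49 (w=40) → Beta
Alpha captures 459; Beta captures 75.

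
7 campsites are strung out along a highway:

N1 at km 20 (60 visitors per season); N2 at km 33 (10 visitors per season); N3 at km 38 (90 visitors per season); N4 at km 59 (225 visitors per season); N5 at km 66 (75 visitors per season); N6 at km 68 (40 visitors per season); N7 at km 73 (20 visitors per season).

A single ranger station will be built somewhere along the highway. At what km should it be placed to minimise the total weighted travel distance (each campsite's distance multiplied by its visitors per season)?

x = 59

For a sum of weighted absolute distances on a line, the optimum is the weighted median (not the mean). Total weight W = 520; half-weight = 260.
Sort by position and accumulate weight:
  km 20 (N1, w=60) → cum 60
  km 33 (N2, w=10) → cum 70
  km 38 (N3, w=90) → cum 160
  km 59 (N4, w=225) → cum 385  ≥ 260 → median here
  km 66 (N5, w=75) → cum 460
  km 68 (N6, w=40) → cum 500
  km 73 (N7, w=20) → cum 520
Optimal location: km 59.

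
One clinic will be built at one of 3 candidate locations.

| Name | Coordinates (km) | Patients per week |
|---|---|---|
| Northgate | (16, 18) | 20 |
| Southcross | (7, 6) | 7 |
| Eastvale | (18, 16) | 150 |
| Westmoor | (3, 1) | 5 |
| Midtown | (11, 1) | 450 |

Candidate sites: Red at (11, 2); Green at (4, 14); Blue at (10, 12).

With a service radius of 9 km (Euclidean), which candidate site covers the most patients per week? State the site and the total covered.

Coverage radius r = 9 km; a point is covered iff (Δx)²+(Δy)² ≤ 9² = 81.
  Red (11, 2): covers {Southcross, Westmoor, Midtown} → 462
  Green (4, 14): covers {Southcross} → 7
  Blue (10, 12): covers {Northgate, Southcross, Eastvale} → 177
Maximum coverage at Red: 462 patients per week.

Red, covering 462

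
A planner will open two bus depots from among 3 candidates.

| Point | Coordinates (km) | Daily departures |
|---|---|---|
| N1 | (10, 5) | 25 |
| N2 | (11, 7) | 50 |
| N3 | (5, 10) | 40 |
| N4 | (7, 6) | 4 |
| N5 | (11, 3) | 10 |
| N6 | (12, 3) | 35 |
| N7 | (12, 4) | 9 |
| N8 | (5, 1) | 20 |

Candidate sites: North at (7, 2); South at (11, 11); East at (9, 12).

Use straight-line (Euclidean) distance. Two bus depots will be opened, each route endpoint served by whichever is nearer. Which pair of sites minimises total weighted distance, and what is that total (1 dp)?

{North, South}, total 878.3

Evaluate every pair (each demand assigned to the nearer of the two):
  {North, South}: total = 878.3
  {North, East}: total = 883.1
  {South, East}: total = 1215.3
Best pair: {North, South} with total 878.3.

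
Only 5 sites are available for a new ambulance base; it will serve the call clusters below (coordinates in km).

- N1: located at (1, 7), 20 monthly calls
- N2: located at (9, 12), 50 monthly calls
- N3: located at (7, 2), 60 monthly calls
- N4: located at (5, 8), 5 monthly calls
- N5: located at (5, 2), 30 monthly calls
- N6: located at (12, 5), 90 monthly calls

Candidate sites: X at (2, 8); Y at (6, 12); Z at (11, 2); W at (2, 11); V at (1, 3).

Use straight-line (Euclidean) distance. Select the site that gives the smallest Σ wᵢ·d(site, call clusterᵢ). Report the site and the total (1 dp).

Total weighted distance at each candidate:
  X (2, 8): total = 2055.9
  Y (6, 12): total = 2046.3
  Z (11, 2): total = 1480.5
  W (2, 11): total = 2409.1
  V (1, 3): total = 2209.0
Minimum is at Z with total 1480.5 km.

Z, total 1480.5 km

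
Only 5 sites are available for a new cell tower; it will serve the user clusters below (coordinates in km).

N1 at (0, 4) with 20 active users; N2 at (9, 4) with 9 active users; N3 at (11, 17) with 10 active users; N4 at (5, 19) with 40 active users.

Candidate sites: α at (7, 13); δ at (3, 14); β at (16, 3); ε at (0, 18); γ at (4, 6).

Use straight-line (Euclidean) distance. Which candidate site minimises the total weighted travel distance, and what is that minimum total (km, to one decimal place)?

δ, total 614.6 km

Total weighted distance at each candidate:
  α (7, 13): total = 620.6
  δ (3, 14): total = 614.6
  β (16, 3): total = 1309.6
  ε (0, 18): total = 744.2
  γ (4, 6): total = 789.8
Minimum is at δ with total 614.6 km.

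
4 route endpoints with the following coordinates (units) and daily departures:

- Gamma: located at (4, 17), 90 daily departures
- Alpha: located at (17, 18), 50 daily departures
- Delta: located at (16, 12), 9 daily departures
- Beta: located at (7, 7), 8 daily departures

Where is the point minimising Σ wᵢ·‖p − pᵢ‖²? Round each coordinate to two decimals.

The minimiser of Σwᵢ‖p−pᵢ‖² is the weighted centroid p* = (Σwᵢpᵢ)/(Σwᵢ).
Σwᵢ = 157.
Σwᵢxᵢ = 90·4 + 50·17 + 9·16 + 8·7 = 1410.
Σwᵢyᵢ = 90·17 + 50·18 + 9·12 + 8·7 = 2594.
x* = 1410/157 = 8.98, y* = 2594/157 = 16.52.

(8.98, 16.52)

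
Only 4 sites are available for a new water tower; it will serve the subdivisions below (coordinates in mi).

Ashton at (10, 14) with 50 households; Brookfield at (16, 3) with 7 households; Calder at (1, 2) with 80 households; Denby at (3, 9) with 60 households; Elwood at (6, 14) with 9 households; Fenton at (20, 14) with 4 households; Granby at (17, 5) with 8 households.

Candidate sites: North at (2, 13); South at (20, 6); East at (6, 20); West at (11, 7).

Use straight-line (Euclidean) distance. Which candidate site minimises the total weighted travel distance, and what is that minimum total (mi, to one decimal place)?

Total weighted distance at each candidate:
  North (2, 13): total = 1899.8
  South (20, 6): total = 3466.8
  East (6, 20): total = 2941.0
  West (11, 7): total = 1961.2
Minimum is at North with total 1899.8 mi.

North, total 1899.8 mi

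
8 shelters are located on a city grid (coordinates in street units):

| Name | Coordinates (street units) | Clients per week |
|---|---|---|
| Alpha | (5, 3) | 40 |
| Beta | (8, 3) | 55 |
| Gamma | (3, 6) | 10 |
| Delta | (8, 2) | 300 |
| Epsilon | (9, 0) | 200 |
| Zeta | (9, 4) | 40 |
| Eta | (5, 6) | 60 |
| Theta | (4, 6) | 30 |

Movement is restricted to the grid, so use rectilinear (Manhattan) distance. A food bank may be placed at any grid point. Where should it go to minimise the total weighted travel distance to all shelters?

Manhattan distance separates: Σwᵢ(|x−xᵢ|+|y−yᵢ|) = Σwᵢ|x−xᵢ| + Σwᵢ|y−yᵢ|, so x and y are optimised independently as 1-D weighted medians.
Total weight W = 735; half = 367.5.
x-coordinate, sorted with cumulative weight:
  x=3 (Gamma, w=10) cum 10
  x=4 (Theta, w=30) cum 40
  x=5 (Alpha, w=40) cum 80
  x=5 (Eta, w=60) cum 140
  x=8 (Beta, w=55) cum 195
  x=8 (Delta, w=300) cum 495  ← median
  x=9 (Epsilon, w=200) cum 695
  x=9 (Zeta, w=40) cum 735
⇒ x* = 8
y-coordinate, sorted with cumulative weight:
  y=0 (Epsilon, w=200) cum 200
  y=2 (Delta, w=300) cum 500  ← median
  y=3 (Alpha, w=40) cum 540
  y=3 (Beta, w=55) cum 595
  y=4 (Zeta, w=40) cum 635
  y=6 (Gamma, w=10) cum 645
  y=6 (Eta, w=60) cum 705
  y=6 (Theta, w=30) cum 735
⇒ y* = 2

(8, 2)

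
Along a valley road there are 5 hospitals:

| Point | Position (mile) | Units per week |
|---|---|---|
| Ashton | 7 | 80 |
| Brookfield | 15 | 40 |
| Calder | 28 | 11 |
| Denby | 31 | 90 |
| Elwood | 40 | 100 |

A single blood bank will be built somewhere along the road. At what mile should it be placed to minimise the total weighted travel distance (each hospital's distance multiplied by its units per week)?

x = 31

For a sum of weighted absolute distances on a line, the optimum is the weighted median (not the mean). Total weight W = 321; half-weight = 160.5.
Sort by position and accumulate weight:
  mile 7 (Ashton, w=80) → cum 80
  mile 15 (Brookfield, w=40) → cum 120
  mile 28 (Calder, w=11) → cum 131
  mile 31 (Denby, w=90) → cum 221  ≥ 160.5 → median here
  mile 40 (Elwood, w=100) → cum 321
Optimal location: mile 31.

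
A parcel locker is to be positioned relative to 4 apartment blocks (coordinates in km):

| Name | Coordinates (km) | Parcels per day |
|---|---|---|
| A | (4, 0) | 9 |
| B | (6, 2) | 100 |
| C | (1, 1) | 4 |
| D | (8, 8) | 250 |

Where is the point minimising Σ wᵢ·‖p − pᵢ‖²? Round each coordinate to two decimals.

The minimiser of Σwᵢ‖p−pᵢ‖² is the weighted centroid p* = (Σwᵢpᵢ)/(Σwᵢ).
Σwᵢ = 363.
Σwᵢxᵢ = 9·4 + 100·6 + 4·1 + 250·8 = 2640.
Σwᵢyᵢ = 9·0 + 100·2 + 4·1 + 250·8 = 2204.
x* = 2640/363 = 7.27, y* = 2204/363 = 6.07.

(7.27, 6.07)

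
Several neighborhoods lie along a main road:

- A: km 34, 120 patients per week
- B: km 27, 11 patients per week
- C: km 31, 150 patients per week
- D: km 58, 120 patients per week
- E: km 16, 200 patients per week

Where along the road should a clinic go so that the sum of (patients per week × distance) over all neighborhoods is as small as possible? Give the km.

For a sum of weighted absolute distances on a line, the optimum is the weighted median (not the mean). Total weight W = 601; half-weight = 300.5.
Sort by position and accumulate weight:
  km 16 (E, w=200) → cum 200
  km 27 (B, w=11) → cum 211
  km 31 (C, w=150) → cum 361  ≥ 300.5 → median here
  km 34 (A, w=120) → cum 481
  km 58 (D, w=120) → cum 601
Optimal location: km 31.

x = 31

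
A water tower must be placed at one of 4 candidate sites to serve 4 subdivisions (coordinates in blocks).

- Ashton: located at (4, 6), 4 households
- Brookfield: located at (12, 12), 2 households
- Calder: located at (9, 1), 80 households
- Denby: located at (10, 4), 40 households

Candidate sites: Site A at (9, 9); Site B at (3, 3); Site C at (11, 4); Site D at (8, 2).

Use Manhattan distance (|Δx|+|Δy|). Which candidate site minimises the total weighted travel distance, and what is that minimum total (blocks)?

Total weighted distance at each candidate:
  Site A (9, 9): total = 924
  Site B (3, 3): total = 1012
  Site C (11, 4): total = 494
  Site D (8, 2): total = 380
Minimum is at Site D with total 380 blocks.

Site D, total 380 blocks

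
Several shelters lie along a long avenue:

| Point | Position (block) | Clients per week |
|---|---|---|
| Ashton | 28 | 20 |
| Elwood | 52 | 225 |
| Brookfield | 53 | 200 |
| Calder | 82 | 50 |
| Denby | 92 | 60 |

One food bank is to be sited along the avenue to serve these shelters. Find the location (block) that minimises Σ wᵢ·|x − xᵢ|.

x = 53

For a sum of weighted absolute distances on a line, the optimum is the weighted median (not the mean). Total weight W = 555; half-weight = 277.5.
Sort by position and accumulate weight:
  block 28 (Ashton, w=20) → cum 20
  block 52 (Elwood, w=225) → cum 245
  block 53 (Brookfield, w=200) → cum 445  ≥ 277.5 → median here
  block 82 (Calder, w=50) → cum 495
  block 92 (Denby, w=60) → cum 555
Optimal location: block 53.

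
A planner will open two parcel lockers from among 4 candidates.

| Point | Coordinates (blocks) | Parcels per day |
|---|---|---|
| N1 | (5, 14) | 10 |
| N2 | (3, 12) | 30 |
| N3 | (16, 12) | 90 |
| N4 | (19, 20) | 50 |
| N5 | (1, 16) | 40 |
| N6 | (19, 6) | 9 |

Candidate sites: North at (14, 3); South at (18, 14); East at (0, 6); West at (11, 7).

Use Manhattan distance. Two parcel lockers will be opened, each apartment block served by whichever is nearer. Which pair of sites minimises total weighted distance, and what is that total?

Evaluate every pair (each demand assigned to the nearer of the two):
  {South, East}: total = 1631
  {South, West}: total = 2071
  {North, South}: total = 2182
  {East, West}: total = 2871
  {North, East}: total = 3002
  {North, West}: total = 3302
Best pair: {South, East} with total 1631.

{South, East}, total 1631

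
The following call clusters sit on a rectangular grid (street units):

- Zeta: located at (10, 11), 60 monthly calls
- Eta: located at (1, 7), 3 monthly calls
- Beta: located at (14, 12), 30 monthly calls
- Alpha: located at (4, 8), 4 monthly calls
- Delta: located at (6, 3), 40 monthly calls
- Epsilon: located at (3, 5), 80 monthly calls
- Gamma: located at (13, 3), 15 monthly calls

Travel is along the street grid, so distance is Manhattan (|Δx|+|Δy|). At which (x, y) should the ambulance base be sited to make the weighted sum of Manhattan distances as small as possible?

Manhattan distance separates: Σwᵢ(|x−xᵢ|+|y−yᵢ|) = Σwᵢ|x−xᵢ| + Σwᵢ|y−yᵢ|, so x and y are optimised independently as 1-D weighted medians.
Total weight W = 232; half = 116.
x-coordinate, sorted with cumulative weight:
  x=1 (Eta, w=3) cum 3
  x=3 (Epsilon, w=80) cum 83
  x=4 (Alpha, w=4) cum 87
  x=6 (Delta, w=40) cum 127  ← median
  x=10 (Zeta, w=60) cum 187
  x=13 (Gamma, w=15) cum 202
  x=14 (Beta, w=30) cum 232
⇒ x* = 6
y-coordinate, sorted with cumulative weight:
  y=3 (Delta, w=40) cum 40
  y=3 (Gamma, w=15) cum 55
  y=5 (Epsilon, w=80) cum 135  ← median
  y=7 (Eta, w=3) cum 138
  y=8 (Alpha, w=4) cum 142
  y=11 (Zeta, w=60) cum 202
  y=12 (Beta, w=30) cum 232
⇒ y* = 5

(6, 5)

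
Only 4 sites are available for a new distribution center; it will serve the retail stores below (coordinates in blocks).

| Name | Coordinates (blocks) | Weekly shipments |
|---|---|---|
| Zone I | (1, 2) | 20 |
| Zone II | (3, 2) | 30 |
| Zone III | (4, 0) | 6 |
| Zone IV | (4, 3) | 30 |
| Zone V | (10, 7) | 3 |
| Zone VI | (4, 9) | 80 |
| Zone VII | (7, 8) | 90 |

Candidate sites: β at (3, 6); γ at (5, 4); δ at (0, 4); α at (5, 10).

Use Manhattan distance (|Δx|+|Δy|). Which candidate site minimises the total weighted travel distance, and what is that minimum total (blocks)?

Total weighted distance at each candidate:
  β (3, 6): total = 1286
  γ (5, 4): total = 1374
  δ (0, 4): total = 2157
  α (5, 10): total = 1390
Minimum is at β with total 1286 blocks.

β, total 1286 blocks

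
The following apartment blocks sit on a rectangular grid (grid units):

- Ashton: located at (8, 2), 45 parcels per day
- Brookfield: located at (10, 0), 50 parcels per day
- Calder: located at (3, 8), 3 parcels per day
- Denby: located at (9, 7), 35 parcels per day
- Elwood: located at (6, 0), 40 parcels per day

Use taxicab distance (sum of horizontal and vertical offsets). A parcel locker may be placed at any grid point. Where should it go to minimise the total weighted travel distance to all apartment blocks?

Manhattan distance separates: Σwᵢ(|x−xᵢ|+|y−yᵢ|) = Σwᵢ|x−xᵢ| + Σwᵢ|y−yᵢ|, so x and y are optimised independently as 1-D weighted medians.
Total weight W = 173; half = 86.5.
x-coordinate, sorted with cumulative weight:
  x=3 (Calder, w=3) cum 3
  x=6 (Elwood, w=40) cum 43
  x=8 (Ashton, w=45) cum 88  ← median
  x=9 (Denby, w=35) cum 123
  x=10 (Brookfield, w=50) cum 173
⇒ x* = 8
y-coordinate, sorted with cumulative weight:
  y=0 (Brookfield, w=50) cum 50
  y=0 (Elwood, w=40) cum 90  ← median
  y=2 (Ashton, w=45) cum 135
  y=7 (Denby, w=35) cum 170
  y=8 (Calder, w=3) cum 173
⇒ y* = 0

(8, 0)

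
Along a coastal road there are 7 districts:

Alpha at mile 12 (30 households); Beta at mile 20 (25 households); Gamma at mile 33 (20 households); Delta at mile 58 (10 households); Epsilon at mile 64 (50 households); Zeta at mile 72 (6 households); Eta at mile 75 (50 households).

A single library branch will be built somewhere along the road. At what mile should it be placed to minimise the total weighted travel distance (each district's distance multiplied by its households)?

x = 64

For a sum of weighted absolute distances on a line, the optimum is the weighted median (not the mean). Total weight W = 191; half-weight = 95.5.
Sort by position and accumulate weight:
  mile 12 (Alpha, w=30) → cum 30
  mile 20 (Beta, w=25) → cum 55
  mile 33 (Gamma, w=20) → cum 75
  mile 58 (Delta, w=10) → cum 85
  mile 64 (Epsilon, w=50) → cum 135  ≥ 95.5 → median here
  mile 72 (Zeta, w=6) → cum 141
  mile 75 (Eta, w=50) → cum 191
Optimal location: mile 64.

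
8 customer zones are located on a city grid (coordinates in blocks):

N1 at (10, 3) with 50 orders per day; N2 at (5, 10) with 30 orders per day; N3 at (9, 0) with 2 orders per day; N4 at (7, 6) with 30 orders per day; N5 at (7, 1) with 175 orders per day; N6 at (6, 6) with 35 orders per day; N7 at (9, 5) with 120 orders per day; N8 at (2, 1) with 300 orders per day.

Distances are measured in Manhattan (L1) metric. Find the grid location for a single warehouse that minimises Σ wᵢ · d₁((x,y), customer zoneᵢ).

(7, 1)

Manhattan distance separates: Σwᵢ(|x−xᵢ|+|y−yᵢ|) = Σwᵢ|x−xᵢ| + Σwᵢ|y−yᵢ|, so x and y are optimised independently as 1-D weighted medians.
Total weight W = 742; half = 371.
x-coordinate, sorted with cumulative weight:
  x=2 (N8, w=300) cum 300
  x=5 (N2, w=30) cum 330
  x=6 (N6, w=35) cum 365
  x=7 (N4, w=30) cum 395  ← median
  x=7 (N5, w=175) cum 570
  x=9 (N3, w=2) cum 572
  x=9 (N7, w=120) cum 692
  x=10 (N1, w=50) cum 742
⇒ x* = 7
y-coordinate, sorted with cumulative weight:
  y=0 (N3, w=2) cum 2
  y=1 (N5, w=175) cum 177
  y=1 (N8, w=300) cum 477  ← median
  y=3 (N1, w=50) cum 527
  y=5 (N7, w=120) cum 647
  y=6 (N4, w=30) cum 677
  y=6 (N6, w=35) cum 712
  y=10 (N2, w=30) cum 742
⇒ y* = 1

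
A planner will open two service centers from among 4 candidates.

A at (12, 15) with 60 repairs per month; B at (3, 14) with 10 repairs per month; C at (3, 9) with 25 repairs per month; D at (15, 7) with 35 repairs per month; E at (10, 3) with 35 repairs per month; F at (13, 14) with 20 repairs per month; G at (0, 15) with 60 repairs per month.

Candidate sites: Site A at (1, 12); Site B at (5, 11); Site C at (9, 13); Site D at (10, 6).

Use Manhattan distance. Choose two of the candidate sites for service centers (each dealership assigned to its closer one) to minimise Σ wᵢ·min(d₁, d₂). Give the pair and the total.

Evaluate every pair (each demand assigned to the nearer of the two):
  {Site A, Site D}: total = 1600
  {Site A, Site C}: total = 1610
  {Site C, Site D}: total = 1695
  {Site B, Site D}: total = 1885
  {Site B, Site C}: total = 1895
  {Site A, Site B}: total = 2205
Best pair: {Site A, Site D} with total 1600.

{Site A, Site D}, total 1600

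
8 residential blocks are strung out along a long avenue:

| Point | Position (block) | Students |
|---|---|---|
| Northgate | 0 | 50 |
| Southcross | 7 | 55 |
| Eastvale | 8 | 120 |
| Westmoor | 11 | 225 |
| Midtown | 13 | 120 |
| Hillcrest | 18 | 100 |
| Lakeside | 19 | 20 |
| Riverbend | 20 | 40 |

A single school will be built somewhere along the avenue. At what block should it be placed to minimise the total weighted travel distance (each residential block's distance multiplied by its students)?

For a sum of weighted absolute distances on a line, the optimum is the weighted median (not the mean). Total weight W = 730; half-weight = 365.
Sort by position and accumulate weight:
  block 0 (Northgate, w=50) → cum 50
  block 7 (Southcross, w=55) → cum 105
  block 8 (Eastvale, w=120) → cum 225
  block 11 (Westmoor, w=225) → cum 450  ≥ 365 → median here
  block 13 (Midtown, w=120) → cum 570
  block 18 (Hillcrest, w=100) → cum 670
  block 19 (Lakeside, w=20) → cum 690
  block 20 (Riverbend, w=40) → cum 730
Optimal location: block 11.

x = 11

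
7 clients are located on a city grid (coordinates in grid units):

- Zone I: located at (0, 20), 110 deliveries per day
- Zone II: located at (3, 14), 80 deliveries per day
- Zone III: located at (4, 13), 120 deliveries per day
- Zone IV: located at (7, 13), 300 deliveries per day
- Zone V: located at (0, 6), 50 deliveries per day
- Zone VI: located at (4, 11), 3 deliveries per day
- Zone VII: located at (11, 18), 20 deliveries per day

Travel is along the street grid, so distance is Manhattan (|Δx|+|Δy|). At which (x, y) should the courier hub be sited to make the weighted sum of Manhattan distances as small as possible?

Manhattan distance separates: Σwᵢ(|x−xᵢ|+|y−yᵢ|) = Σwᵢ|x−xᵢ| + Σwᵢ|y−yᵢ|, so x and y are optimised independently as 1-D weighted medians.
Total weight W = 683; half = 341.5.
x-coordinate, sorted with cumulative weight:
  x=0 (Zone I, w=110) cum 110
  x=0 (Zone V, w=50) cum 160
  x=3 (Zone II, w=80) cum 240
  x=4 (Zone III, w=120) cum 360  ← median
  x=4 (Zone VI, w=3) cum 363
  x=7 (Zone IV, w=300) cum 663
  x=11 (Zone VII, w=20) cum 683
⇒ x* = 4
y-coordinate, sorted with cumulative weight:
  y=6 (Zone V, w=50) cum 50
  y=11 (Zone VI, w=3) cum 53
  y=13 (Zone III, w=120) cum 173
  y=13 (Zone IV, w=300) cum 473  ← median
  y=14 (Zone II, w=80) cum 553
  y=18 (Zone VII, w=20) cum 573
  y=20 (Zone I, w=110) cum 683
⇒ y* = 13

(4, 13)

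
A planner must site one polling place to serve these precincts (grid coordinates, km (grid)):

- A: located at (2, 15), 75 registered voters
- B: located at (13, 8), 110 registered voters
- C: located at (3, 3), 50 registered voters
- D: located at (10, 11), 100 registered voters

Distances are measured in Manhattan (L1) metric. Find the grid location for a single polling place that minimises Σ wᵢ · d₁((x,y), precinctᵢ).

(10, 11)

Manhattan distance separates: Σwᵢ(|x−xᵢ|+|y−yᵢ|) = Σwᵢ|x−xᵢ| + Σwᵢ|y−yᵢ|, so x and y are optimised independently as 1-D weighted medians.
Total weight W = 335; half = 167.5.
x-coordinate, sorted with cumulative weight:
  x=2 (A, w=75) cum 75
  x=3 (C, w=50) cum 125
  x=10 (D, w=100) cum 225  ← median
  x=13 (B, w=110) cum 335
⇒ x* = 10
y-coordinate, sorted with cumulative weight:
  y=3 (C, w=50) cum 50
  y=8 (B, w=110) cum 160
  y=11 (D, w=100) cum 260  ← median
  y=15 (A, w=75) cum 335
⇒ y* = 11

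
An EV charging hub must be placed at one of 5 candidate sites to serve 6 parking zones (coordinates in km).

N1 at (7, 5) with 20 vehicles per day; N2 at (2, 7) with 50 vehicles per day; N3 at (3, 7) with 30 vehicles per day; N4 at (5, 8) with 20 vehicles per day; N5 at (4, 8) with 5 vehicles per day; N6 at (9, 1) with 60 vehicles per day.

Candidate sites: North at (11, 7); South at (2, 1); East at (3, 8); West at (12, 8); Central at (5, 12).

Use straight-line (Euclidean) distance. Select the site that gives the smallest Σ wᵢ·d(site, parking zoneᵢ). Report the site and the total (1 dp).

Total weighted distance at each candidate:
  North (11, 7): total = 1315.9
  South (2, 1): total = 1219.3
  East (3, 8): total = 798.9
  West (12, 8): total = 1527.7
  Central (5, 12): total = 1401.6
Minimum is at East with total 798.9 km.

East, total 798.9 km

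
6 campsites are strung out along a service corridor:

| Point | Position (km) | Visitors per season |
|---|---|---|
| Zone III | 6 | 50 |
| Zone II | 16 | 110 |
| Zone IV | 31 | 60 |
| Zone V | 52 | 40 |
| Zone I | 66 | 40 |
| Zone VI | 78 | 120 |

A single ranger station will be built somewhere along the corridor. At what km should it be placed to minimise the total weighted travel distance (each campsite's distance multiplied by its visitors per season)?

x = 31

For a sum of weighted absolute distances on a line, the optimum is the weighted median (not the mean). Total weight W = 420; half-weight = 210.
Sort by position and accumulate weight:
  km 6 (Zone III, w=50) → cum 50
  km 16 (Zone II, w=110) → cum 160
  km 31 (Zone IV, w=60) → cum 220  ≥ 210 → median here
  km 52 (Zone V, w=40) → cum 260
  km 66 (Zone I, w=40) → cum 300
  km 78 (Zone VI, w=120) → cum 420
Optimal location: km 31.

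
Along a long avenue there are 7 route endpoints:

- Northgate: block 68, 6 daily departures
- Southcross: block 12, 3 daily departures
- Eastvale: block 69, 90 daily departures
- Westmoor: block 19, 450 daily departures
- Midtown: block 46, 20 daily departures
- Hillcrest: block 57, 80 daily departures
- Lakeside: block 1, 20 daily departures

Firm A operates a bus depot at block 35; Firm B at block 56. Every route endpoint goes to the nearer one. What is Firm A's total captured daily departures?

473

The indifferent point is the midpoint (35+56)/2 = 45.5; route endpoints left of it (closer to Firm A at 35) go to Firm A, those right go to Firm B.
  Lakeside at 1 (w=20) → Firm A
  Southcross at 12 (w=3) → Firm A
  Westmoor at 19 (w=450) → Firm A
  Midtown at 46 (w=20) → Firm B
  Hillcrest at 57 (w=80) → Firm B
  Northgate at 68 (w=6) → Firm B
  Eastvale at 69 (w=90) → Firm B
Firm A captures 473; Firm B captures 196.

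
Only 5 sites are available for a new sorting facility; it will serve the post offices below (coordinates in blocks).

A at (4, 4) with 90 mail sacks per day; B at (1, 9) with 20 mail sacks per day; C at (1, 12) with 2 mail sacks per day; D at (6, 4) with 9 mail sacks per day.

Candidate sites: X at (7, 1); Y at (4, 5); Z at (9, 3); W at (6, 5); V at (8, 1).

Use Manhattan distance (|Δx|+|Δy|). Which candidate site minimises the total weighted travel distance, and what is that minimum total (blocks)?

Total weighted distance at each candidate:
  X (7, 1): total = 890
  Y (4, 5): total = 277
  Z (9, 3): total = 890
  W (6, 5): total = 483
  V (8, 1): total = 1011
Minimum is at Y with total 277 blocks.

Y, total 277 blocks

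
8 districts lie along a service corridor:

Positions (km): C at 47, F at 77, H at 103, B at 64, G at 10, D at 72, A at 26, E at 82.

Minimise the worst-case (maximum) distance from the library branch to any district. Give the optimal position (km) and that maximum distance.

location 56.5, max distance 46.5

The 1-center on a line is the midpoint of the two extreme points: leftmost at 10, rightmost at 103.
Optimal location = (10 + 103)/2 = 56.5; maximum distance = (103 − 10)/2 = 46.5.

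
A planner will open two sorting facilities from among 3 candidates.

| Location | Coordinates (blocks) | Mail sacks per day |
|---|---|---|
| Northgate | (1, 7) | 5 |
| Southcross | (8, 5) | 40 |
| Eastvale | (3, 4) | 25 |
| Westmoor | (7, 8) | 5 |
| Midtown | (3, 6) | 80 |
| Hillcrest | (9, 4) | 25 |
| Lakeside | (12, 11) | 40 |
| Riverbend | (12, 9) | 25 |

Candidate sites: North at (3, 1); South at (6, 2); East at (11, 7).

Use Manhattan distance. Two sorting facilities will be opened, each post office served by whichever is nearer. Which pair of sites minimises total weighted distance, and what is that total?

{North, East}, total 1140

Evaluate every pair (each demand assigned to the nearer of the two):
  {North, East}: total = 1140
  {South, East}: total = 1360
  {North, South}: total = 1800
Best pair: {North, East} with total 1140.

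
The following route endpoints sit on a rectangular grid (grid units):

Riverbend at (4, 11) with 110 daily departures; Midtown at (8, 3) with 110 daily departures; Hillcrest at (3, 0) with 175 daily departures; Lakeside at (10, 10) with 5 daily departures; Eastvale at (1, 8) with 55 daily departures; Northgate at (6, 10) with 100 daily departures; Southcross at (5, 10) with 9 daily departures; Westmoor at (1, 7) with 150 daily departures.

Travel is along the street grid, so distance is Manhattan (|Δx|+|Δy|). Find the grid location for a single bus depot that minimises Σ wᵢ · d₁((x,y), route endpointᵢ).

(3, 7)

Manhattan distance separates: Σwᵢ(|x−xᵢ|+|y−yᵢ|) = Σwᵢ|x−xᵢ| + Σwᵢ|y−yᵢ|, so x and y are optimised independently as 1-D weighted medians.
Total weight W = 714; half = 357.
x-coordinate, sorted with cumulative weight:
  x=1 (Eastvale, w=55) cum 55
  x=1 (Westmoor, w=150) cum 205
  x=3 (Hillcrest, w=175) cum 380  ← median
  x=4 (Riverbend, w=110) cum 490
  x=5 (Southcross, w=9) cum 499
  x=6 (Northgate, w=100) cum 599
  x=8 (Midtown, w=110) cum 709
  x=10 (Lakeside, w=5) cum 714
⇒ x* = 3
y-coordinate, sorted with cumulative weight:
  y=0 (Hillcrest, w=175) cum 175
  y=3 (Midtown, w=110) cum 285
  y=7 (Westmoor, w=150) cum 435  ← median
  y=8 (Eastvale, w=55) cum 490
  y=10 (Lakeside, w=5) cum 495
  y=10 (Northgate, w=100) cum 595
  y=10 (Southcross, w=9) cum 604
  y=11 (Riverbend, w=110) cum 714
⇒ y* = 7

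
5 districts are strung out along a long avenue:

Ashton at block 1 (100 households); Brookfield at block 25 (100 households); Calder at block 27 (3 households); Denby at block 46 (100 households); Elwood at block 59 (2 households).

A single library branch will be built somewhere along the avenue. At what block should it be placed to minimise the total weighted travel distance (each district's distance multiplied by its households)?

For a sum of weighted absolute distances on a line, the optimum is the weighted median (not the mean). Total weight W = 305; half-weight = 152.5.
Sort by position and accumulate weight:
  block 1 (Ashton, w=100) → cum 100
  block 25 (Brookfield, w=100) → cum 200  ≥ 152.5 → median here
  block 27 (Calder, w=3) → cum 203
  block 46 (Denby, w=100) → cum 303
  block 59 (Elwood, w=2) → cum 305
Optimal location: block 25.

x = 25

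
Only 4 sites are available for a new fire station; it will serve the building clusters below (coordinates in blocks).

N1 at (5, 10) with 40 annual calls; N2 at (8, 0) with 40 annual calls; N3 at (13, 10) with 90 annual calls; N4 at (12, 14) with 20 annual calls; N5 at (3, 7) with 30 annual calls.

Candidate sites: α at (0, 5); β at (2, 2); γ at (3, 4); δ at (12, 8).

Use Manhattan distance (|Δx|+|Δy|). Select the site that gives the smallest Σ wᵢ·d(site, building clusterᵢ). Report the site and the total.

δ, total 1530 blocks

Total weighted distance at each candidate:
  α (0, 5): total = 3110
  β (2, 2): total = 3090
  γ (3, 4): total = 2590
  δ (12, 8): total = 1530
Minimum is at δ with total 1530 blocks.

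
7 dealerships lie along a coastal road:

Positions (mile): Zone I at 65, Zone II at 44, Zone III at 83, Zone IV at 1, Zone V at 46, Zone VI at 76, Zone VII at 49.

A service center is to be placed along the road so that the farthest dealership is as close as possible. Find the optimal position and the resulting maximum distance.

location 42, max distance 41

The 1-center on a line is the midpoint of the two extreme points: leftmost at 1, rightmost at 83.
Optimal location = (1 + 83)/2 = 42; maximum distance = (83 − 1)/2 = 41.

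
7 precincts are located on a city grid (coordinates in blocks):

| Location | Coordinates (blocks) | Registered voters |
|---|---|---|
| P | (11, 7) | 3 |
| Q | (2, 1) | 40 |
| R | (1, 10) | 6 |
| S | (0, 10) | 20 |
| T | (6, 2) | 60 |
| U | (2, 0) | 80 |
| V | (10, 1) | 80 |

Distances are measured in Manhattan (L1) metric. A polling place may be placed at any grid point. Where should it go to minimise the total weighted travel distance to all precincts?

(2, 1)

Manhattan distance separates: Σwᵢ(|x−xᵢ|+|y−yᵢ|) = Σwᵢ|x−xᵢ| + Σwᵢ|y−yᵢ|, so x and y are optimised independently as 1-D weighted medians.
Total weight W = 289; half = 144.5.
x-coordinate, sorted with cumulative weight:
  x=0 (S, w=20) cum 20
  x=1 (R, w=6) cum 26
  x=2 (Q, w=40) cum 66
  x=2 (U, w=80) cum 146  ← median
  x=6 (T, w=60) cum 206
  x=10 (V, w=80) cum 286
  x=11 (P, w=3) cum 289
⇒ x* = 2
y-coordinate, sorted with cumulative weight:
  y=0 (U, w=80) cum 80
  y=1 (Q, w=40) cum 120
  y=1 (V, w=80) cum 200  ← median
  y=2 (T, w=60) cum 260
  y=7 (P, w=3) cum 263
  y=10 (R, w=6) cum 269
  y=10 (S, w=20) cum 289
⇒ y* = 1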